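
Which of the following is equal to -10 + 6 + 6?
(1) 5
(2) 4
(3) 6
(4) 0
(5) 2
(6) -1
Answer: 5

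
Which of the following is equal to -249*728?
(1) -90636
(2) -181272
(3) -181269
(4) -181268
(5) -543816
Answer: 2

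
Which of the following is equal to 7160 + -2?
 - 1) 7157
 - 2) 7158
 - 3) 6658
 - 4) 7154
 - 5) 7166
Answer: 2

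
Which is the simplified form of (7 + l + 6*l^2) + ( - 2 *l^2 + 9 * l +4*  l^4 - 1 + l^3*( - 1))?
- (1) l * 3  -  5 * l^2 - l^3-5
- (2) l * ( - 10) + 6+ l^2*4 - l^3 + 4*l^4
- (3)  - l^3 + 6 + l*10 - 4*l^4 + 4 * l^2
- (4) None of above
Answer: 4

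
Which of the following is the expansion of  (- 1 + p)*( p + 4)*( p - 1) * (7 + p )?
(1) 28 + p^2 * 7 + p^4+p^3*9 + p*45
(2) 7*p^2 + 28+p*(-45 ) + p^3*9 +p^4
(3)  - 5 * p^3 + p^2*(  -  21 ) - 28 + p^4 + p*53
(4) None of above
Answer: 2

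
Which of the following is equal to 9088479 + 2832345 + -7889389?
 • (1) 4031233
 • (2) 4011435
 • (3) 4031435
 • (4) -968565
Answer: 3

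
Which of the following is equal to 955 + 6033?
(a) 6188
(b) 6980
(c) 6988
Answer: c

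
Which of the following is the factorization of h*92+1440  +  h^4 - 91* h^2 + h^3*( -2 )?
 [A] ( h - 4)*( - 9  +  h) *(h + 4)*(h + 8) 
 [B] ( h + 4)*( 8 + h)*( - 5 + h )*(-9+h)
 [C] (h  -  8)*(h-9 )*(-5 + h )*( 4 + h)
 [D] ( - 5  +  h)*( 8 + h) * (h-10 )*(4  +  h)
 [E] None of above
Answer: B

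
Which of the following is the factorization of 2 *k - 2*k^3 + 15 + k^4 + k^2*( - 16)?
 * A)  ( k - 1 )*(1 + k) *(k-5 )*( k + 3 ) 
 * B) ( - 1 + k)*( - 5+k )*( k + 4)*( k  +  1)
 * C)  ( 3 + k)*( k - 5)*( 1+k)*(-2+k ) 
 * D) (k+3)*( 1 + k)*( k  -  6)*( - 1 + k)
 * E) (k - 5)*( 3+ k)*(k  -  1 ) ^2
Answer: A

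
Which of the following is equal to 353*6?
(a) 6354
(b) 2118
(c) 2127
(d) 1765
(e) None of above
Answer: b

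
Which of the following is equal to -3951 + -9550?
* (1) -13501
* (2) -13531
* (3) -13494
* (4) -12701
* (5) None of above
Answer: 1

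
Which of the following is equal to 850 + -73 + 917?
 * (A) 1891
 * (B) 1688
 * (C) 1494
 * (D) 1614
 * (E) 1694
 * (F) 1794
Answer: E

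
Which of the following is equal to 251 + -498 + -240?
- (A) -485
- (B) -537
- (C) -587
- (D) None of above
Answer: D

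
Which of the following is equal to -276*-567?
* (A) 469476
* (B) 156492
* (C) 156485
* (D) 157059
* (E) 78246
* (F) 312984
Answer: B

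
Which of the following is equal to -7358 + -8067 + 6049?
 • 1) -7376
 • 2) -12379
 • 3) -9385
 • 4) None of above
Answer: 4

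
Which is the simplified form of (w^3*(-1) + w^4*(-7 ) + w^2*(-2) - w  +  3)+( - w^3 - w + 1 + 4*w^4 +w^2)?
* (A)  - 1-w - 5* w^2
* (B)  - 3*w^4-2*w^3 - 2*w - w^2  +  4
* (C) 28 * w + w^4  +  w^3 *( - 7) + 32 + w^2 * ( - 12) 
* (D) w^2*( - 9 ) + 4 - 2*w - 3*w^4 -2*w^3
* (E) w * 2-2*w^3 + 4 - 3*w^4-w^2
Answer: B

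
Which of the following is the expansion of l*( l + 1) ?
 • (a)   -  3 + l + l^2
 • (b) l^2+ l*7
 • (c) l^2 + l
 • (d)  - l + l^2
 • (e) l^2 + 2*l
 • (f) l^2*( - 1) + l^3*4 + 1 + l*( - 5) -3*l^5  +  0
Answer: c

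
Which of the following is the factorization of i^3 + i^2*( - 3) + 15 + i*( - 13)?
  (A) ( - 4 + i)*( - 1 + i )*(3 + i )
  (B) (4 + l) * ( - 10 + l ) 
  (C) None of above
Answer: C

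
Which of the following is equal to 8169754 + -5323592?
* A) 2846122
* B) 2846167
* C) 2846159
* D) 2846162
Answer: D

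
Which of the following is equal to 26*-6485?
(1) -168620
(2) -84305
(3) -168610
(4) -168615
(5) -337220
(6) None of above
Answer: 3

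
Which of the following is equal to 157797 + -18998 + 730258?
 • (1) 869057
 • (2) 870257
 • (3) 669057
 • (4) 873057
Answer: 1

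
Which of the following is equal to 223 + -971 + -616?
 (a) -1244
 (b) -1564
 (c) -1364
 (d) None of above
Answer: c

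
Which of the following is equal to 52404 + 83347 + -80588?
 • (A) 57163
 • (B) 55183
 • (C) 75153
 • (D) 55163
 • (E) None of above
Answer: D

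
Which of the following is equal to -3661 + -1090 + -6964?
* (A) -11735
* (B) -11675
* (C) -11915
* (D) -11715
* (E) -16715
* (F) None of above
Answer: D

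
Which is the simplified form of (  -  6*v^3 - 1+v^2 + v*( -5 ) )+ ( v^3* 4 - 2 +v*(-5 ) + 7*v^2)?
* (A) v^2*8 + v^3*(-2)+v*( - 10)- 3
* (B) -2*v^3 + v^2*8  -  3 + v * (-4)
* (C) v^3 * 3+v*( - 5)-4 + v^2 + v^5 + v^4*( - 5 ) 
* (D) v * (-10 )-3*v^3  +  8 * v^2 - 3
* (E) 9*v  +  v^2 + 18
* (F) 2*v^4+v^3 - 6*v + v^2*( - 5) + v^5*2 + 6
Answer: A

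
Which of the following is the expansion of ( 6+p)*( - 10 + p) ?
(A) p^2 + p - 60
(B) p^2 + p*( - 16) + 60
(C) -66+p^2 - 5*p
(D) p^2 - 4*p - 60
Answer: D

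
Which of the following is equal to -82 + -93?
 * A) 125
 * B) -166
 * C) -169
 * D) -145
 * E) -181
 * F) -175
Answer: F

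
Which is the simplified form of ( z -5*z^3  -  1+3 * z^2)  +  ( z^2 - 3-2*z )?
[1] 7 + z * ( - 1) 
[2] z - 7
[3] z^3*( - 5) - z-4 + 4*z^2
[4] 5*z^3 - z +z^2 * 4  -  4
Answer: 3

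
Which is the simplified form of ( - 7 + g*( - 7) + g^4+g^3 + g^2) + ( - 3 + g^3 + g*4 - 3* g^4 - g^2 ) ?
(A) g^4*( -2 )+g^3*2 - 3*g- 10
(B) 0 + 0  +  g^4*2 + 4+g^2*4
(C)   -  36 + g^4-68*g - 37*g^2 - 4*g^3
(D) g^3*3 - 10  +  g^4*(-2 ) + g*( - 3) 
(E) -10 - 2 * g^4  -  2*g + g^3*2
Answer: A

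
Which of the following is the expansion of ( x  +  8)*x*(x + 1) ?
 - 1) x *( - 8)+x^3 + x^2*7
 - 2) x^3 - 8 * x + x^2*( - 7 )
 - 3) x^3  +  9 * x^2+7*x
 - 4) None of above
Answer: 4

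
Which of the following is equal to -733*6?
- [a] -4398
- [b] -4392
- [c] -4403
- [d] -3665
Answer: a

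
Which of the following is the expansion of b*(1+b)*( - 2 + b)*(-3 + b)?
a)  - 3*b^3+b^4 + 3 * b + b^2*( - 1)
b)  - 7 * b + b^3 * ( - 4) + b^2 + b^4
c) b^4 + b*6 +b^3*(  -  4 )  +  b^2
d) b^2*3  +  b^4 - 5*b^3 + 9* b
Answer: c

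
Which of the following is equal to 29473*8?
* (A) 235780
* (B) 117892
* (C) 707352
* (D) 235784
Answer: D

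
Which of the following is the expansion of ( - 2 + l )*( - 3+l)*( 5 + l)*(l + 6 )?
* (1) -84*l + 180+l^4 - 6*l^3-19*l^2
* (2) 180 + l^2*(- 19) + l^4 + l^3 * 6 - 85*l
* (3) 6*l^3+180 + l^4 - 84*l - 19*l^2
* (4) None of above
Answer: 3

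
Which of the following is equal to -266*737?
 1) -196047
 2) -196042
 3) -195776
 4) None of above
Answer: 2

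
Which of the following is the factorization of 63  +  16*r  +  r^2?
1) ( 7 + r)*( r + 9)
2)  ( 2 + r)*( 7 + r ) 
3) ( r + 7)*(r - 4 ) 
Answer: 1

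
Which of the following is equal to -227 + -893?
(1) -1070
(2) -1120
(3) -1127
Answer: 2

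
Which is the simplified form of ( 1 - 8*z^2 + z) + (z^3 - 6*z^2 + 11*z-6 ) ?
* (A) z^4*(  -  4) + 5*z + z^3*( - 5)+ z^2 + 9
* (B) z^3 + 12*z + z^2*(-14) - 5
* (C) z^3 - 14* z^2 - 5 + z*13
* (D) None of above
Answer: B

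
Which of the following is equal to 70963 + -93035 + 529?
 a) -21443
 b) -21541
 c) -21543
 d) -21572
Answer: c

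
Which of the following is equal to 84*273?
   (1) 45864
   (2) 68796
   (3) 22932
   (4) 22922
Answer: 3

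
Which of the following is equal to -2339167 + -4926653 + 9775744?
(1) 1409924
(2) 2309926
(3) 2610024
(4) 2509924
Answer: 4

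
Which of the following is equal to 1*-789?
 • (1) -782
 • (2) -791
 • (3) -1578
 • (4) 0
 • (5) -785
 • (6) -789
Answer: 6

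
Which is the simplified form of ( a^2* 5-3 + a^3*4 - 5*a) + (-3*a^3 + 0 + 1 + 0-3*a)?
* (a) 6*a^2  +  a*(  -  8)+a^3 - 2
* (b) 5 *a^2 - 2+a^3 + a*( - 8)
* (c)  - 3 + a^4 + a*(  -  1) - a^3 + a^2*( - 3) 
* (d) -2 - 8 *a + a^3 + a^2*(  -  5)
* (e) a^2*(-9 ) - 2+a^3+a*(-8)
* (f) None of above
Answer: b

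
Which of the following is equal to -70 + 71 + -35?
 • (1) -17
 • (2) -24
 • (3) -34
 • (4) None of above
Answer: 3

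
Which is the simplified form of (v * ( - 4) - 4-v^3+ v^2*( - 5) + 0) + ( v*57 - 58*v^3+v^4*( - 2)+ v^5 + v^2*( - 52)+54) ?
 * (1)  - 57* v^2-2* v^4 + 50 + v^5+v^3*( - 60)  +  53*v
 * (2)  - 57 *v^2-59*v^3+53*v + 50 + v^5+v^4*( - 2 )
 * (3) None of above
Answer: 2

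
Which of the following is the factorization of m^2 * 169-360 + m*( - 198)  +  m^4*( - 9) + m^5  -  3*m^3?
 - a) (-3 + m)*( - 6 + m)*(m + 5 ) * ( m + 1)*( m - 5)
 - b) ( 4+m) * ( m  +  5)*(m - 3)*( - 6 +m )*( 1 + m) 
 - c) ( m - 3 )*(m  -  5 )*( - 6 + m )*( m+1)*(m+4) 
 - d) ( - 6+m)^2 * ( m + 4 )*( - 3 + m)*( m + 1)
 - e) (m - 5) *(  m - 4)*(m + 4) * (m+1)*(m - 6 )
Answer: c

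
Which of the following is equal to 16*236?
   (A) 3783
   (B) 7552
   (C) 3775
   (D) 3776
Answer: D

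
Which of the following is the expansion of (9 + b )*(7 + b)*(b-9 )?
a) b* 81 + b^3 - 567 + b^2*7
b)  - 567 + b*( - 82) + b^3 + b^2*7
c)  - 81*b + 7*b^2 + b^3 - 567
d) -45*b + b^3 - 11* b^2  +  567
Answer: c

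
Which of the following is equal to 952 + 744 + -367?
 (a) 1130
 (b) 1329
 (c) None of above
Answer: b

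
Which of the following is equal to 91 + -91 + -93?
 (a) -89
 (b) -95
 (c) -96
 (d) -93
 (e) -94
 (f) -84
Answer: d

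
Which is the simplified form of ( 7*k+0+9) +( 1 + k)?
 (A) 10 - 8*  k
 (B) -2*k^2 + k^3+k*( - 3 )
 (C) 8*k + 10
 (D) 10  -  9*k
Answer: C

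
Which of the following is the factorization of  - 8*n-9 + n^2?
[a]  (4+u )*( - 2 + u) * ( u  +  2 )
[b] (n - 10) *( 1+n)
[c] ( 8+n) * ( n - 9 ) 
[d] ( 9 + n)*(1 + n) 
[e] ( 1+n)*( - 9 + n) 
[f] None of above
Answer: e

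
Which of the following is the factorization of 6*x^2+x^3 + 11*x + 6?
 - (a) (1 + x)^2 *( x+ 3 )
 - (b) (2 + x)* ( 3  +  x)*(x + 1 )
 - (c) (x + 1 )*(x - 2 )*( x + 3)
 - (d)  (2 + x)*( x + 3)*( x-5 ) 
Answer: b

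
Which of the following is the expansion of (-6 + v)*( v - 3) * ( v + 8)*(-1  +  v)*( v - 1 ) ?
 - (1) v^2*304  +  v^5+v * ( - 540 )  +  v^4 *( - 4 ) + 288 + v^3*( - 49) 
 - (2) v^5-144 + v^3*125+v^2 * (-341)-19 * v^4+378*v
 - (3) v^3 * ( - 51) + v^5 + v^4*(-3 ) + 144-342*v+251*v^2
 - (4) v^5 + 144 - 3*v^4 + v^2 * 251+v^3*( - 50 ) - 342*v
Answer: 3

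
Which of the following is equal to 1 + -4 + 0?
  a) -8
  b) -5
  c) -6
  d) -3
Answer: d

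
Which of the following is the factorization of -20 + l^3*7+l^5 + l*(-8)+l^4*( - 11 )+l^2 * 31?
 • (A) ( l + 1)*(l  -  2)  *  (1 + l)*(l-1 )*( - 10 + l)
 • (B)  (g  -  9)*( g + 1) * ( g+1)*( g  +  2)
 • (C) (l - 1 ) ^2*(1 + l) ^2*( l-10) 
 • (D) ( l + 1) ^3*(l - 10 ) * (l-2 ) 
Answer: A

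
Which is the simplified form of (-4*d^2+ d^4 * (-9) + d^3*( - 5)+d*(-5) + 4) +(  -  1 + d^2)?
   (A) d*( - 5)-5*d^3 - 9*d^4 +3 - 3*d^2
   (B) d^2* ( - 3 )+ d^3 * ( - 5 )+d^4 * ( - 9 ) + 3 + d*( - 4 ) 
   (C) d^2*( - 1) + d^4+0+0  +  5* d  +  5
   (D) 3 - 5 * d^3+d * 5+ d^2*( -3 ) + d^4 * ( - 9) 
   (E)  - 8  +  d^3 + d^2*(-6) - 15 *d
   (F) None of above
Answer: A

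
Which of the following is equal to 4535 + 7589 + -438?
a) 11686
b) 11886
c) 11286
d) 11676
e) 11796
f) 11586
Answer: a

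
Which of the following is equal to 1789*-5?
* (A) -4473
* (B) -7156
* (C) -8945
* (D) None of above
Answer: C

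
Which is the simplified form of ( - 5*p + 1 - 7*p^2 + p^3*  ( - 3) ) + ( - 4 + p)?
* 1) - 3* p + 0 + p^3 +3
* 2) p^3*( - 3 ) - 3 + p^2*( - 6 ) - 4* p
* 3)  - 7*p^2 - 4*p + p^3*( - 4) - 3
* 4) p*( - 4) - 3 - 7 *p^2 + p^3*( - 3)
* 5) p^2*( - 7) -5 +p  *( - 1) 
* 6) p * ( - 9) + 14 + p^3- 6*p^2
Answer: 4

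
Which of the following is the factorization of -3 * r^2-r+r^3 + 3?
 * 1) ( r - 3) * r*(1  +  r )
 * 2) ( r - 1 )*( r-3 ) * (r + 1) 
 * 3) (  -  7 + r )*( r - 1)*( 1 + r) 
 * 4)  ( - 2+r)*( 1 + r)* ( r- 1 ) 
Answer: 2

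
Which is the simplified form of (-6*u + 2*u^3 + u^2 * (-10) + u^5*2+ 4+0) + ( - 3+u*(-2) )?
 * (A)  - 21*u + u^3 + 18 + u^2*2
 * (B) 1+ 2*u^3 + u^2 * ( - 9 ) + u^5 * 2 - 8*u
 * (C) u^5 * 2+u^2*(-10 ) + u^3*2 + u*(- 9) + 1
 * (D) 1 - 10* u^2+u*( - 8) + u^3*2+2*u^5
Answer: D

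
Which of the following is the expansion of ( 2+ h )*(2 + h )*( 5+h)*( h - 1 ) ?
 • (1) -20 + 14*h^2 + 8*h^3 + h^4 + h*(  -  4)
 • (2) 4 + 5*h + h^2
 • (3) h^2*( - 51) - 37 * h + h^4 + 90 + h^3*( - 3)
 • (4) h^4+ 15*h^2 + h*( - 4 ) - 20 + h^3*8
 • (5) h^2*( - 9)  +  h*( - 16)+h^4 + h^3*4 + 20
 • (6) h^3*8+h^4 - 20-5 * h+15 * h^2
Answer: 4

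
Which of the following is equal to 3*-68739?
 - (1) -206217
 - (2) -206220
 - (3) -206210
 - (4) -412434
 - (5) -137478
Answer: 1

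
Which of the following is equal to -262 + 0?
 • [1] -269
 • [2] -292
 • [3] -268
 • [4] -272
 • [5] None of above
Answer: 5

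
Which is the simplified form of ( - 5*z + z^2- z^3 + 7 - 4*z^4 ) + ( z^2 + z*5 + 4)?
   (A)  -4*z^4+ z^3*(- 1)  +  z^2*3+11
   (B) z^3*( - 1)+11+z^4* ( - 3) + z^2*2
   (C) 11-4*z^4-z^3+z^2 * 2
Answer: C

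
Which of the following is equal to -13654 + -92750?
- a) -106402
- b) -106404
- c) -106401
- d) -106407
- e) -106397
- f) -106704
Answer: b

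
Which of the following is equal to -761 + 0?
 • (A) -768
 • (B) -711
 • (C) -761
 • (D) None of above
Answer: C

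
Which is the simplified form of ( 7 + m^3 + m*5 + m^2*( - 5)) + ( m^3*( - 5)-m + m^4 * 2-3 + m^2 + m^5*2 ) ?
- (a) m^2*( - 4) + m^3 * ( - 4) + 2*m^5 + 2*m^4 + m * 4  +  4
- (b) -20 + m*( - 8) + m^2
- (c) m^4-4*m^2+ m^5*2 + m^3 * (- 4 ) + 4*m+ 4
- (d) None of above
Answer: a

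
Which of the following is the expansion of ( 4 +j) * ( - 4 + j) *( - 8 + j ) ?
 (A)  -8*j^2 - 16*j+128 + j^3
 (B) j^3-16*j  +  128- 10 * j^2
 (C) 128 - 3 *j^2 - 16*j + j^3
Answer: A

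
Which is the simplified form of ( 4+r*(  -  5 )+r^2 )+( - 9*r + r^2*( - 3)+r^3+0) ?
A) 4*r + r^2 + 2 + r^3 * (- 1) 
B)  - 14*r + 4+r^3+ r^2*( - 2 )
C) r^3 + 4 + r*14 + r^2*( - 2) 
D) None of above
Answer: B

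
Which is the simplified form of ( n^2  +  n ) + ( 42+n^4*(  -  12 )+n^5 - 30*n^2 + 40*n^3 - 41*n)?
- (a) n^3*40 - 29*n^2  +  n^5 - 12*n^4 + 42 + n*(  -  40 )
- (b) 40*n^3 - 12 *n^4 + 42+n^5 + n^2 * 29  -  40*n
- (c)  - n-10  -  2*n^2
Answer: a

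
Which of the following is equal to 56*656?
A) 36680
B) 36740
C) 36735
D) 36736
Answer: D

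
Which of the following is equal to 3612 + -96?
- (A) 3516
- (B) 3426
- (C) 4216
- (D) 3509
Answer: A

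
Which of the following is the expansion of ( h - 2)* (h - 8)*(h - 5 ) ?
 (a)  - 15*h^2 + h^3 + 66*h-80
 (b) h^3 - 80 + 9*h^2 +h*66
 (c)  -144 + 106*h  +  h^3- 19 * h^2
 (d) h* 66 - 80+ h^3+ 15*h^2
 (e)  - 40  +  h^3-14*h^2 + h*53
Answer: a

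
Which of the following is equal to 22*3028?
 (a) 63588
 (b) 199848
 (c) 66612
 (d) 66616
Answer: d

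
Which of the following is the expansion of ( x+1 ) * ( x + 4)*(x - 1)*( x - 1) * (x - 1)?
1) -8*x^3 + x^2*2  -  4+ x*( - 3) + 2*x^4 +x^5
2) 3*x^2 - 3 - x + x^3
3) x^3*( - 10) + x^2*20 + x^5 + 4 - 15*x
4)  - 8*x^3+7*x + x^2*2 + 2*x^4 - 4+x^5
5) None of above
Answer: 4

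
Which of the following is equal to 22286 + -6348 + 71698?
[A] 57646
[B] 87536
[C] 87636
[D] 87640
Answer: C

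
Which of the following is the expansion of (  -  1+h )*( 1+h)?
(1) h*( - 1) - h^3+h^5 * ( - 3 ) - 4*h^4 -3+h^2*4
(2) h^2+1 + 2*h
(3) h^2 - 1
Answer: 3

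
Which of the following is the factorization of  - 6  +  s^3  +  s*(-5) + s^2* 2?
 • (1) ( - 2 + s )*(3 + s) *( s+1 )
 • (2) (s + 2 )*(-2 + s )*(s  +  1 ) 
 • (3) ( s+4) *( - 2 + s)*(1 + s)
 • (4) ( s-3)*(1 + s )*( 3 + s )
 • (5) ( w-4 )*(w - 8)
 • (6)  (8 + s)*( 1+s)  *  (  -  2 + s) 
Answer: 1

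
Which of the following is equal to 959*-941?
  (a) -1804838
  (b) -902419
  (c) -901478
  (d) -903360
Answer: b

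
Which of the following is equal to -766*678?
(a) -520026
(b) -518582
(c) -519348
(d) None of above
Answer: c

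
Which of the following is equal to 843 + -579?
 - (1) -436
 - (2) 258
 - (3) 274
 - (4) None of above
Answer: 4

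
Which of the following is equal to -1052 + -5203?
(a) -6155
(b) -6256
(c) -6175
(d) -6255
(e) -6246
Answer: d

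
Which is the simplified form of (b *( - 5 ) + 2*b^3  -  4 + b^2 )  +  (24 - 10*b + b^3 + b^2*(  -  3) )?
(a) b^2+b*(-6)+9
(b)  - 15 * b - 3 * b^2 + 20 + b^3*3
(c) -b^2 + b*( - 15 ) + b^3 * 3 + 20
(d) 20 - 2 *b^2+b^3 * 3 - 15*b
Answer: d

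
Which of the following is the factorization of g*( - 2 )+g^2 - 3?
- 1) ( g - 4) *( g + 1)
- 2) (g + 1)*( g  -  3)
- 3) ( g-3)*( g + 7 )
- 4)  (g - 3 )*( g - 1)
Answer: 2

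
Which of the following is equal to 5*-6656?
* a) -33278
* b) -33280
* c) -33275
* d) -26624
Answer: b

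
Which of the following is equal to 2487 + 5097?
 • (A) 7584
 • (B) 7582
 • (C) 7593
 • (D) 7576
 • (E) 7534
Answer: A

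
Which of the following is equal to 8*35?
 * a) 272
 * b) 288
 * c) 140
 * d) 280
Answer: d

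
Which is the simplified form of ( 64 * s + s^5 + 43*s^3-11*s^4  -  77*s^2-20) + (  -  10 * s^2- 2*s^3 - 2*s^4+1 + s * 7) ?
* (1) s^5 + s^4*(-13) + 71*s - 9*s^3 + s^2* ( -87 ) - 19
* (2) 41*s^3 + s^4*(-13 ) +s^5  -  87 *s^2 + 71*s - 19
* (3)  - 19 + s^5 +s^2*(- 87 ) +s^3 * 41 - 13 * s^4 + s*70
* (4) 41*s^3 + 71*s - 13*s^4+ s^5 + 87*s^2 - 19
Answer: 2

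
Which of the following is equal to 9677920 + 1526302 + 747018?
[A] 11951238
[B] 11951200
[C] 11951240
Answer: C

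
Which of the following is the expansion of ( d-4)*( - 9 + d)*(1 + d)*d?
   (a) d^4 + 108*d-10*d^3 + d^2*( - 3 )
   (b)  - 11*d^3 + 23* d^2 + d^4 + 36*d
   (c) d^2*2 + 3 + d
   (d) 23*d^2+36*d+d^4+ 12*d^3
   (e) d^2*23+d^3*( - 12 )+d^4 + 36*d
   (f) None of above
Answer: e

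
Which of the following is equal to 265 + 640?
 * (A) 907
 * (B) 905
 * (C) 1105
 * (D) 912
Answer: B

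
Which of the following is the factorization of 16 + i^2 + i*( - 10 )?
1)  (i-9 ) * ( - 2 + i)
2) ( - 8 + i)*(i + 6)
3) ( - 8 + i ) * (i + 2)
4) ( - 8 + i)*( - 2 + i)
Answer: 4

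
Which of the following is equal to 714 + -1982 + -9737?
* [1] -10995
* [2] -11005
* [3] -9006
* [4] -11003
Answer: 2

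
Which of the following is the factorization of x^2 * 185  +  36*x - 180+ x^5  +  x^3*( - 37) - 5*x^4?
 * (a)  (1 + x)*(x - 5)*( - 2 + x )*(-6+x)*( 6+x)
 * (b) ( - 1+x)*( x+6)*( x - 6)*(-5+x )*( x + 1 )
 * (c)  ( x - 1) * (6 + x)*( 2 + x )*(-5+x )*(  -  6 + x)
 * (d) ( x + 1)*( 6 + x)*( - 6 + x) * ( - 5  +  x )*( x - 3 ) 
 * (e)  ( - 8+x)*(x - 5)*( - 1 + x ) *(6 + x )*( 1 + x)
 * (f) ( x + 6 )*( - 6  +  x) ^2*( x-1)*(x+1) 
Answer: b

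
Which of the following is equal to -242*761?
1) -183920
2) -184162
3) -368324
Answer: 2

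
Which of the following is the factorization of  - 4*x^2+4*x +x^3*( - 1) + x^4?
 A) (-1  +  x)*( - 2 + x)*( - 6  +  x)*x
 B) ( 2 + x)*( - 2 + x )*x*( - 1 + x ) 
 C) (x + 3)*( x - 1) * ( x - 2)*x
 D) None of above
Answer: B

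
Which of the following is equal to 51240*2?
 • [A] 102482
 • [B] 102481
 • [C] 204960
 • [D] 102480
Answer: D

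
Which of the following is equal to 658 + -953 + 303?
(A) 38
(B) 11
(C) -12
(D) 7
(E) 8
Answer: E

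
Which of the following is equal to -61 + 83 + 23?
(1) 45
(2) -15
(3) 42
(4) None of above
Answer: 1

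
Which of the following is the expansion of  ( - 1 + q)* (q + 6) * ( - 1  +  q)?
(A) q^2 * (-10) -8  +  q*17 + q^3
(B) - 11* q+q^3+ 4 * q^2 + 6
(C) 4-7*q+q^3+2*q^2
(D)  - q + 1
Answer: B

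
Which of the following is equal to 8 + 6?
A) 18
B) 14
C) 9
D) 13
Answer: B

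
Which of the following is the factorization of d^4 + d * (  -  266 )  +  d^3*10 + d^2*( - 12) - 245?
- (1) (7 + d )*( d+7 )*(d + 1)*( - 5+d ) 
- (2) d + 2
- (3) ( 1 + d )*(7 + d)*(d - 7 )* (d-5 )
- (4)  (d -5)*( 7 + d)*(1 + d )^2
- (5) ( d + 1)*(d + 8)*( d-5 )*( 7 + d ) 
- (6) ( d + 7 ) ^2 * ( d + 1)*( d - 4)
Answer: 1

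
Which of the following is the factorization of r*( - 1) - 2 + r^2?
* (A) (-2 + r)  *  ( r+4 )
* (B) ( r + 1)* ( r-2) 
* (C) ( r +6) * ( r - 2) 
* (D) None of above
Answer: B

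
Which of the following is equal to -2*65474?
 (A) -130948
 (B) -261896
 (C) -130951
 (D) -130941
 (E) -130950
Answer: A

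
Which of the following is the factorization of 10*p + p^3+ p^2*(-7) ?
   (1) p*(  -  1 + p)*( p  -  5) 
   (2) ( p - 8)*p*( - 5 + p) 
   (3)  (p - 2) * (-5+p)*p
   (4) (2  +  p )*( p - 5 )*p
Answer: 3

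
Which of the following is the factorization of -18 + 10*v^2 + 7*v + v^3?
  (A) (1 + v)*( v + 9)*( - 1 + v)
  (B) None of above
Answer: B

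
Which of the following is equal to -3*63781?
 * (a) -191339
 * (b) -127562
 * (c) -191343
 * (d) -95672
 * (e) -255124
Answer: c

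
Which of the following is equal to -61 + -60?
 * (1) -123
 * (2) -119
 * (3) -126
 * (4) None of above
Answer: 4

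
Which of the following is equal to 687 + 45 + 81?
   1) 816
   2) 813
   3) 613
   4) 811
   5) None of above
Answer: 2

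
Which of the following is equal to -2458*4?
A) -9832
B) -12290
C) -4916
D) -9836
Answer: A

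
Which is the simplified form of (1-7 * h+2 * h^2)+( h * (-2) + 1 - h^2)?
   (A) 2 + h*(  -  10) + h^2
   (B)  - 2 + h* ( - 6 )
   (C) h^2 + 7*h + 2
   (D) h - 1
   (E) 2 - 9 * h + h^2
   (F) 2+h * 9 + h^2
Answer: E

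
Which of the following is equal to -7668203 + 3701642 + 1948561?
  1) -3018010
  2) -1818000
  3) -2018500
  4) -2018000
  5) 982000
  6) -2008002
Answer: 4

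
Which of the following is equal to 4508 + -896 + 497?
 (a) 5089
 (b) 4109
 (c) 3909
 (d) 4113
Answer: b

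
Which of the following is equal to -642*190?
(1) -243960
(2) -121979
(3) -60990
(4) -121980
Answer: 4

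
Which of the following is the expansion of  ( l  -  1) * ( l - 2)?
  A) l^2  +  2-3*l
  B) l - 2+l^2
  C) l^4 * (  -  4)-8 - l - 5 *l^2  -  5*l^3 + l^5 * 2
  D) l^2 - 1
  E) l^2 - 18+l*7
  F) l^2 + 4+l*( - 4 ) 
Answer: A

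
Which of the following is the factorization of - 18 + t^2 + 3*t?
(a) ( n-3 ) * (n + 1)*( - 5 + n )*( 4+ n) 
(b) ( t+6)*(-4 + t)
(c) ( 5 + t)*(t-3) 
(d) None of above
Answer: d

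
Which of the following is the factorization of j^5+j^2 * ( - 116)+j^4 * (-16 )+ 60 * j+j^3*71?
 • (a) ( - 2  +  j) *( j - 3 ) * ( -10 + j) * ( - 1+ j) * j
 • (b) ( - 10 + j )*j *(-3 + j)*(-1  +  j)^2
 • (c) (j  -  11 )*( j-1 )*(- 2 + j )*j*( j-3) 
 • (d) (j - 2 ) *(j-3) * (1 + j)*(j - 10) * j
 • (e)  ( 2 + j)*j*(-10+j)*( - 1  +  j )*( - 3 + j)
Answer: a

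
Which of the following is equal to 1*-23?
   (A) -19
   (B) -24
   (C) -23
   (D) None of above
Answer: C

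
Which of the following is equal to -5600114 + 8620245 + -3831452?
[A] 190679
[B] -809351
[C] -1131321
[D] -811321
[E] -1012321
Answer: D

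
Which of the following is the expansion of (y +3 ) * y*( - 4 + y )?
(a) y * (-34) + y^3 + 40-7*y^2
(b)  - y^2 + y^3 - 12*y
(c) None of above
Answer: b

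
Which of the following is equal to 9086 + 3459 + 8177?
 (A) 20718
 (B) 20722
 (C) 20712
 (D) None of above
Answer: B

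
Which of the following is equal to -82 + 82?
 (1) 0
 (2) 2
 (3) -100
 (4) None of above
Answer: 1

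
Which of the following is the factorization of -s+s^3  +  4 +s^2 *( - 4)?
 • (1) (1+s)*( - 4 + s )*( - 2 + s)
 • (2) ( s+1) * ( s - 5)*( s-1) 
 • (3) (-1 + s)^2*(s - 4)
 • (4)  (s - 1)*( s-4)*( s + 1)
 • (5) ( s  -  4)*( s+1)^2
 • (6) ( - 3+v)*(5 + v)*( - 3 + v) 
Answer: 4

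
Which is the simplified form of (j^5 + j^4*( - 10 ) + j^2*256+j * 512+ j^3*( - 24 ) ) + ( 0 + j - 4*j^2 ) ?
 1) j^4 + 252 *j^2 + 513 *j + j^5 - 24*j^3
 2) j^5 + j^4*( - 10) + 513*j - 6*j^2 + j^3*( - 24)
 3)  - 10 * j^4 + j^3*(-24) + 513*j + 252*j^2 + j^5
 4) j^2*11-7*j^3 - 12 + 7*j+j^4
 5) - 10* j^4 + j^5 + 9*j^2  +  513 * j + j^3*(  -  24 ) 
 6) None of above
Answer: 3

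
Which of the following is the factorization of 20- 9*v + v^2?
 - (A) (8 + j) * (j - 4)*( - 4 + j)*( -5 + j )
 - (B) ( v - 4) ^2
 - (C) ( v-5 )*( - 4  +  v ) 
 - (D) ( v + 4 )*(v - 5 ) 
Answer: C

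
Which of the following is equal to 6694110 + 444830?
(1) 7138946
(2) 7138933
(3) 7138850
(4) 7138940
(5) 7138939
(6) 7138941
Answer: 4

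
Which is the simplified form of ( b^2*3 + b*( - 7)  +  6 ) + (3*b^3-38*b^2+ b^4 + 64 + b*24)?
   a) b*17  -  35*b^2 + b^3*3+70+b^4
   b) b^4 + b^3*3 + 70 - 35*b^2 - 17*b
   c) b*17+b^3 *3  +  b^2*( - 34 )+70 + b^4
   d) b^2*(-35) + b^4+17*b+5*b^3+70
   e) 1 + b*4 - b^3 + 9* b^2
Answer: a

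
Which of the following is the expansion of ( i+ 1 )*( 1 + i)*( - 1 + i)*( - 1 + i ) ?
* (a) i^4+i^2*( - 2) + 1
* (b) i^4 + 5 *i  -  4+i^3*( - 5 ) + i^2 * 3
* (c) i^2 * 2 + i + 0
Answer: a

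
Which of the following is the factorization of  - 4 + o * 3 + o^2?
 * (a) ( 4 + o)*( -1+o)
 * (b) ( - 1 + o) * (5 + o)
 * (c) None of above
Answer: a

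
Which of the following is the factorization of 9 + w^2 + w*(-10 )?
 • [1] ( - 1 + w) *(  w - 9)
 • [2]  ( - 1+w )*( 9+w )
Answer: 1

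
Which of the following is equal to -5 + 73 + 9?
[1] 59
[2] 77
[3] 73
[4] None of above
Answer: 2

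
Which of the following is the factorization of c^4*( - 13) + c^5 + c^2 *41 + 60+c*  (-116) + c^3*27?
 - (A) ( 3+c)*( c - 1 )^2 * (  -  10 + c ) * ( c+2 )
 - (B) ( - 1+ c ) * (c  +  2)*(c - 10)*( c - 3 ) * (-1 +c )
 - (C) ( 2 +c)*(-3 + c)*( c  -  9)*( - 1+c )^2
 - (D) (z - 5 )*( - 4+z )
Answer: B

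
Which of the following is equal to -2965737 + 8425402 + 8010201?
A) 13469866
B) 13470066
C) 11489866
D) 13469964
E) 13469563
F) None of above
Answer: A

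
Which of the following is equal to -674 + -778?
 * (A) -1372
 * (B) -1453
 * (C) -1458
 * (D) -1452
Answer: D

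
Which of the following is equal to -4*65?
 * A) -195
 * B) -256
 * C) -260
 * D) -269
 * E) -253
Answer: C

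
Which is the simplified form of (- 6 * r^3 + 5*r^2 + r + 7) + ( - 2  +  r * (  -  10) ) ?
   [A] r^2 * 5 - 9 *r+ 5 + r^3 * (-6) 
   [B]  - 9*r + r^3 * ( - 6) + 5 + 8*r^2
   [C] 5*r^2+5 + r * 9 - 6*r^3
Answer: A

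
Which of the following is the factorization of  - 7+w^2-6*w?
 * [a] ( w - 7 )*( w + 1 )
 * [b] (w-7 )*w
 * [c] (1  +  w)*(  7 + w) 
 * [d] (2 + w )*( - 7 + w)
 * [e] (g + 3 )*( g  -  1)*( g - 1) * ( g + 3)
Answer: a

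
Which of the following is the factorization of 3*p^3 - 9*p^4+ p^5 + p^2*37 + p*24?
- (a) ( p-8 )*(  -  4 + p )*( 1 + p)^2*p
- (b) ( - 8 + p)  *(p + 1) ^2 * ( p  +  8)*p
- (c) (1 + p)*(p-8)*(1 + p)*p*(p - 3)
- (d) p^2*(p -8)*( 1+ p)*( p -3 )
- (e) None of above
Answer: c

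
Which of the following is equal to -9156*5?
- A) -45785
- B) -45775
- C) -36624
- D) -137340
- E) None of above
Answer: E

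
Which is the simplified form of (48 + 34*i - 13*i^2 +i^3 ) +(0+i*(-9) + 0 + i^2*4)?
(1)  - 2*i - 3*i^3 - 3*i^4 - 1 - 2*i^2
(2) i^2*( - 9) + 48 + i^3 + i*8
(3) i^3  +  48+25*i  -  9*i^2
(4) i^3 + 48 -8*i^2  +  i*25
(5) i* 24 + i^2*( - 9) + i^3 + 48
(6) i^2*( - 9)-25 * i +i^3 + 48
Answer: 3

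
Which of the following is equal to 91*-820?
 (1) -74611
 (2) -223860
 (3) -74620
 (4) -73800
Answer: 3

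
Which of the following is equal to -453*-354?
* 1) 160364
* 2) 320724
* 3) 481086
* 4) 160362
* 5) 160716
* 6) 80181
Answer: 4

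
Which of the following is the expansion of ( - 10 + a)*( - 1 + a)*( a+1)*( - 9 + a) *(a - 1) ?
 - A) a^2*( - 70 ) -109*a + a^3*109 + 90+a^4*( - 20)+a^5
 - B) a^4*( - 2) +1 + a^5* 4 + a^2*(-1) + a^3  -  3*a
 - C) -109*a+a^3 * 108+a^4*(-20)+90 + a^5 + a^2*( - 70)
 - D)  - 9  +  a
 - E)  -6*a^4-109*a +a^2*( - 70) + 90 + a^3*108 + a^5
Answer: C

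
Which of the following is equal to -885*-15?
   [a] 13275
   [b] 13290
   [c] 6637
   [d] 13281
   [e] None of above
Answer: a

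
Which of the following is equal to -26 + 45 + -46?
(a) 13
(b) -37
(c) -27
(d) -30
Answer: c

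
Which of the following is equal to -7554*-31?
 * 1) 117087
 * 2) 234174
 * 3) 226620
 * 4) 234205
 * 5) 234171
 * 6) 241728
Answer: 2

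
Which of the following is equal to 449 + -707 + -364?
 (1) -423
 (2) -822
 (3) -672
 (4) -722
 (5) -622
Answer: 5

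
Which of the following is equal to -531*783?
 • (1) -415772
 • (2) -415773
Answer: 2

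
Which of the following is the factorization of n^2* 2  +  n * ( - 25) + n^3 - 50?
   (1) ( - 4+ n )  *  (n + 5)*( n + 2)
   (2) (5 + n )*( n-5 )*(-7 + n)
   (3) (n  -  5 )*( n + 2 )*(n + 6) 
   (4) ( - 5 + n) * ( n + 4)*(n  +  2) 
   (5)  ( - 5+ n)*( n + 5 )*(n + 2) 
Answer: 5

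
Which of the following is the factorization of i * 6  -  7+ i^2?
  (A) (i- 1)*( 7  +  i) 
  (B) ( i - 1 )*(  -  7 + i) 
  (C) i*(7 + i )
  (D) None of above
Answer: A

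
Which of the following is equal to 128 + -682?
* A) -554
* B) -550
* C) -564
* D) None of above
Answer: A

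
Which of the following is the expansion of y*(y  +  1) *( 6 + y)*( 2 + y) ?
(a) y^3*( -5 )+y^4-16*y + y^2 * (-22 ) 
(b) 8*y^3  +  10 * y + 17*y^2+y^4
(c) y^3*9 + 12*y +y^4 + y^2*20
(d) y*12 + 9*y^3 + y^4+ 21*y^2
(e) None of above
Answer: c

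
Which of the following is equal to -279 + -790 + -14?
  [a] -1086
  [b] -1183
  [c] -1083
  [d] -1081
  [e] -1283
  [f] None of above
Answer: c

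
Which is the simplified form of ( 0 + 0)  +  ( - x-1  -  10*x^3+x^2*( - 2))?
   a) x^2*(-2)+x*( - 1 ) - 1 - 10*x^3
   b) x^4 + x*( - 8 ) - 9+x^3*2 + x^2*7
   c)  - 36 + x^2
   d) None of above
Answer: a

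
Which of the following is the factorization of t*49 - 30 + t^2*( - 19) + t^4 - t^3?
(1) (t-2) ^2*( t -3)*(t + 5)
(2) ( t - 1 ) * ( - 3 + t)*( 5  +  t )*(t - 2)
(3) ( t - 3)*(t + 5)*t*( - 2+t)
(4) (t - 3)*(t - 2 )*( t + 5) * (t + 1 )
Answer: 2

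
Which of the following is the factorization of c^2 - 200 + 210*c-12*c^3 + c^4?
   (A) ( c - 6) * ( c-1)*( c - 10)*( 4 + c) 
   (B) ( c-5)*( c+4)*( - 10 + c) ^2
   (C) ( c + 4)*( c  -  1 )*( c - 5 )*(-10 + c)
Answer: C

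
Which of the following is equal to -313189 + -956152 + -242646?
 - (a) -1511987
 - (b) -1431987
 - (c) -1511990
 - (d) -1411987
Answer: a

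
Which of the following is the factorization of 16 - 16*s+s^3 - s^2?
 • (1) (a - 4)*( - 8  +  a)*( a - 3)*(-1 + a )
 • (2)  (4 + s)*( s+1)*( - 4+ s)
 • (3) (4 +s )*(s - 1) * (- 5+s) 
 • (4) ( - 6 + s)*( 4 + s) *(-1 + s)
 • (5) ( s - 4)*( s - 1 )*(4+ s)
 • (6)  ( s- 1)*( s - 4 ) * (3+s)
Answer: 5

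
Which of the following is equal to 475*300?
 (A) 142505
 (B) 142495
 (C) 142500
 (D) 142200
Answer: C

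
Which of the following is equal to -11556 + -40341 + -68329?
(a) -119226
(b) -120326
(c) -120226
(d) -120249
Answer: c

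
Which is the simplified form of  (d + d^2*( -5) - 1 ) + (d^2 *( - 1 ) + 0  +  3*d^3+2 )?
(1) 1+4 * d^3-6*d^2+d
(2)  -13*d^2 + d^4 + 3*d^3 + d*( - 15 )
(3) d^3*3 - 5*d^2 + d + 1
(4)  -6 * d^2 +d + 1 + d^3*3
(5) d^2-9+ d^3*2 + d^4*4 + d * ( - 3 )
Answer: 4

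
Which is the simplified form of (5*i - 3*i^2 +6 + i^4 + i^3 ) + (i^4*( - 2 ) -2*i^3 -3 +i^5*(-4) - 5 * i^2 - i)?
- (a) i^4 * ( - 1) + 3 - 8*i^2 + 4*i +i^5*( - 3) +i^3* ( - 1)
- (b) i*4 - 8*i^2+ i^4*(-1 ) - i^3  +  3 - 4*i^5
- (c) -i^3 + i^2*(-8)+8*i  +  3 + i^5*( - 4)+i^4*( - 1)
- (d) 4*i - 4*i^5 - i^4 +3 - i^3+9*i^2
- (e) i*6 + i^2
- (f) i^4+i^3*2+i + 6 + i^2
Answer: b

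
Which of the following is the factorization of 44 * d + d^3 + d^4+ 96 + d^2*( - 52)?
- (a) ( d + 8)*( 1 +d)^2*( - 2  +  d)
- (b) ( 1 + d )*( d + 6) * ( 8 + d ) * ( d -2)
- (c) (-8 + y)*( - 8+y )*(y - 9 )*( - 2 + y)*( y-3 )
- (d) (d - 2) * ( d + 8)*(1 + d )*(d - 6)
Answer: d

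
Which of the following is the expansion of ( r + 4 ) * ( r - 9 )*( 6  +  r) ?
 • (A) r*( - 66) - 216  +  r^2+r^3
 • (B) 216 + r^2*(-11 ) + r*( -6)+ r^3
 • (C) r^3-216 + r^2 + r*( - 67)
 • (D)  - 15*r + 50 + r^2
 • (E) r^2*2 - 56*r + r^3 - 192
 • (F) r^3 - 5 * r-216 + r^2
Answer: A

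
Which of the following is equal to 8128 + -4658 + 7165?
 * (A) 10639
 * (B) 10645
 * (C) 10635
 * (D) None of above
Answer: C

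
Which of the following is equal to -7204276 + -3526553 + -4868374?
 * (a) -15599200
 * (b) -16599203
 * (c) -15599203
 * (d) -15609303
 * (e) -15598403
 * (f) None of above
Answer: c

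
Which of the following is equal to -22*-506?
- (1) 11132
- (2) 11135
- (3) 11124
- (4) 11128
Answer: 1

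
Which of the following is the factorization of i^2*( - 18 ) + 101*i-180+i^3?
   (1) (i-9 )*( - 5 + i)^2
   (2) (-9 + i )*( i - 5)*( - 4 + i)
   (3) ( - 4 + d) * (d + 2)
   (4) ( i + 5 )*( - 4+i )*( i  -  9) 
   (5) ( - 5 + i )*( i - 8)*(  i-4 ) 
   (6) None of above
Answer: 2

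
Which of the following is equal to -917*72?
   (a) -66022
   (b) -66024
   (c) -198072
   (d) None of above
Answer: b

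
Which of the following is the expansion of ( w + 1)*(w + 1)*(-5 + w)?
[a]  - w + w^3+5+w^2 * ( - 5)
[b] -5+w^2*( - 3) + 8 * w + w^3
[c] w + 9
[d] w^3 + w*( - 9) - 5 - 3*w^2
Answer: d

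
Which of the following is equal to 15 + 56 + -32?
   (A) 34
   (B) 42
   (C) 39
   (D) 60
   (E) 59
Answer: C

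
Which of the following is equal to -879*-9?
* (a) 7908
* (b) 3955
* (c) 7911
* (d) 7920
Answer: c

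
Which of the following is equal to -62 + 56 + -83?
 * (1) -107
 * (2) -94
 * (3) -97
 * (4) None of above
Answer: 4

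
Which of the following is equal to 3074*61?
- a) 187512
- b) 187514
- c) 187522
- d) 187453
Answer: b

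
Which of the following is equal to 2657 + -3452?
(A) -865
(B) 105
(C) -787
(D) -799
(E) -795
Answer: E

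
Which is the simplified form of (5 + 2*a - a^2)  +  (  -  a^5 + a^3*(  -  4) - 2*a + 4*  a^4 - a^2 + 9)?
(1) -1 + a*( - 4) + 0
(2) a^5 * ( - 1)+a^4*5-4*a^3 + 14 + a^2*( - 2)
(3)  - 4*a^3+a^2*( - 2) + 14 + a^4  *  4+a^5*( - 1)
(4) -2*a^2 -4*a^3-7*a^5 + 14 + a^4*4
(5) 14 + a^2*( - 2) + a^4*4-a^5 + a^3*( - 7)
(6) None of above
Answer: 3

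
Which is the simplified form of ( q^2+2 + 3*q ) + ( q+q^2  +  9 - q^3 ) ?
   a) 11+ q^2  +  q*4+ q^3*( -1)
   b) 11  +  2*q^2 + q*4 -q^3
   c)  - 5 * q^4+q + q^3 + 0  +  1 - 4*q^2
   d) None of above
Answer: b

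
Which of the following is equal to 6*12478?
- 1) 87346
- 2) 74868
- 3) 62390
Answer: 2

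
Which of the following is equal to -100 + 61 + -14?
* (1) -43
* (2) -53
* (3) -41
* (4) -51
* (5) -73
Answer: 2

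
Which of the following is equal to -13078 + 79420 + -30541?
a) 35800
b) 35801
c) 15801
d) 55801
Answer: b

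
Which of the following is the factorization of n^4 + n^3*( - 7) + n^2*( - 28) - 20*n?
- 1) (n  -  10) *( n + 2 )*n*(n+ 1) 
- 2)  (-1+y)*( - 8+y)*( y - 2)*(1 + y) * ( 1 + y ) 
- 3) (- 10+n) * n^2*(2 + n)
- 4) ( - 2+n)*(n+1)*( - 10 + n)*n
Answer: 1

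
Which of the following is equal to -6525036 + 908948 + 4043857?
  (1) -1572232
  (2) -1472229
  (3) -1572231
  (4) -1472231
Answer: 3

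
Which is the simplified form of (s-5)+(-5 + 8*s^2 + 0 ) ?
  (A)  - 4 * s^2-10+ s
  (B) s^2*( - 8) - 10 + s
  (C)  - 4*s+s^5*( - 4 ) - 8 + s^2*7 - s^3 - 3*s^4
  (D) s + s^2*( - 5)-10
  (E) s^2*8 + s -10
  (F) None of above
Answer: E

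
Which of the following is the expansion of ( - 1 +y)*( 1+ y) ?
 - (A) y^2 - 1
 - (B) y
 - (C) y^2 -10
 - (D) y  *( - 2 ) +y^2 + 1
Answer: A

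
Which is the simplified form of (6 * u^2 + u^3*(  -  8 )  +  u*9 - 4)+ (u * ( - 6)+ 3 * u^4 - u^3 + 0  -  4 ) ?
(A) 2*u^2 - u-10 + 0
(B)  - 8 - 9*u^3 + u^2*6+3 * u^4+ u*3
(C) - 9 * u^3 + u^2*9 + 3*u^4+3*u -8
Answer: B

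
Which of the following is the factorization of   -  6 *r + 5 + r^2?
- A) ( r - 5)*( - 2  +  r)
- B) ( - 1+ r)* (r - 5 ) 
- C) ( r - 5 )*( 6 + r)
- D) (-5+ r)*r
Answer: B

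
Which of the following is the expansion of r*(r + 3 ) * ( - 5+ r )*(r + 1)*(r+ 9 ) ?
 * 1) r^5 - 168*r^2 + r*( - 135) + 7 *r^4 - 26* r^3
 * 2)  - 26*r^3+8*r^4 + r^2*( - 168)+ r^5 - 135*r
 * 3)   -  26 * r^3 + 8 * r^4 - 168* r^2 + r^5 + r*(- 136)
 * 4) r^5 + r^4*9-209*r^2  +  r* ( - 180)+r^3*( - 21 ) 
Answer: 2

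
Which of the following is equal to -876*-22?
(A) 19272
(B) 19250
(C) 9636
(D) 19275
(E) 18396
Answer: A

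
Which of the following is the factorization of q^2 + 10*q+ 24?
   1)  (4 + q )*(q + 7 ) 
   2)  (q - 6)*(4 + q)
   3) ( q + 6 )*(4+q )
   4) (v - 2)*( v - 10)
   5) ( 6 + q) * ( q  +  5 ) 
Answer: 3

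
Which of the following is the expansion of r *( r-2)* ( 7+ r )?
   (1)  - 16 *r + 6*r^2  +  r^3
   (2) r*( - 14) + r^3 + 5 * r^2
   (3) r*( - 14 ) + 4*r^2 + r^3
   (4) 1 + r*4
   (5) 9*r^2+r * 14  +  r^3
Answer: 2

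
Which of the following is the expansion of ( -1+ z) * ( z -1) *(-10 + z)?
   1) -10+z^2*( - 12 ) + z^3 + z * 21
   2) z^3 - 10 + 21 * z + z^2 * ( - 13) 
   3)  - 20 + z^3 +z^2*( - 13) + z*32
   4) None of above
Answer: 1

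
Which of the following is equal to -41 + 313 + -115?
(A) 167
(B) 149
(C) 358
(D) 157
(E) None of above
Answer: D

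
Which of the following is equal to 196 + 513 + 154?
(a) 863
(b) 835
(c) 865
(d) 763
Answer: a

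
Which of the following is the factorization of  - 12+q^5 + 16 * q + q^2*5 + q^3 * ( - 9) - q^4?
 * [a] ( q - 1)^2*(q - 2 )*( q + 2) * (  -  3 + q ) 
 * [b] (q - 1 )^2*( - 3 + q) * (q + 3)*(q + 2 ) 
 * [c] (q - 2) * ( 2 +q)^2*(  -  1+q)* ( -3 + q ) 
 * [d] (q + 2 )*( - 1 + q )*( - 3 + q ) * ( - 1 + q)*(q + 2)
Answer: d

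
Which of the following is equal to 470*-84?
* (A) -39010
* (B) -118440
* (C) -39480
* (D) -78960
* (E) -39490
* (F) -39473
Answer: C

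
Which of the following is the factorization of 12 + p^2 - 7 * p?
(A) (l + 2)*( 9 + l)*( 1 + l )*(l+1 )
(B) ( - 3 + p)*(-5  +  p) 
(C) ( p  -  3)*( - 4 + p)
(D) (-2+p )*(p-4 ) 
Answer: C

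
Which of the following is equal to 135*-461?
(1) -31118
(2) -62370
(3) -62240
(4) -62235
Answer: 4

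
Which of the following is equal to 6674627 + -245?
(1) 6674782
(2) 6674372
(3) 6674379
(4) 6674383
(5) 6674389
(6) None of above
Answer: 6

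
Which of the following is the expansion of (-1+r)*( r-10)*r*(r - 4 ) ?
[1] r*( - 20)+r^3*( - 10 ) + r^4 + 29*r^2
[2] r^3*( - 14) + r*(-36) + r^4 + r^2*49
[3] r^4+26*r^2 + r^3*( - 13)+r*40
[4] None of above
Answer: 4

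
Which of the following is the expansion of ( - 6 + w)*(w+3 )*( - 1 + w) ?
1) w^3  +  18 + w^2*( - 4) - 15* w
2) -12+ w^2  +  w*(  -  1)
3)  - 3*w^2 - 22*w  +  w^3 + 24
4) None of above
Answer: 1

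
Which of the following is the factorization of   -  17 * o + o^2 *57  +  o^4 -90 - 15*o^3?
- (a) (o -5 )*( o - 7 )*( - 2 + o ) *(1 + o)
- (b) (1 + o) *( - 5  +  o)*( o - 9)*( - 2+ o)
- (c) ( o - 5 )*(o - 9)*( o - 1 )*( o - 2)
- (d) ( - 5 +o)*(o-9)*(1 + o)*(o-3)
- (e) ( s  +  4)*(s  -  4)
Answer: b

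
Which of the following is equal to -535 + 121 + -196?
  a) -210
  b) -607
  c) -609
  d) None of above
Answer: d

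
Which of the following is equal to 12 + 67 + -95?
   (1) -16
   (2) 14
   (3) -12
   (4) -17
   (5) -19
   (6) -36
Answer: 1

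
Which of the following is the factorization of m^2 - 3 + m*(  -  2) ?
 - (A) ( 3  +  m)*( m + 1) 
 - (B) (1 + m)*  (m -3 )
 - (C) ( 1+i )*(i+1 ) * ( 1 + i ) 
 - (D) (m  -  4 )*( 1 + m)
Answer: B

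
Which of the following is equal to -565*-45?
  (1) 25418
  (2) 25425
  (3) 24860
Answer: 2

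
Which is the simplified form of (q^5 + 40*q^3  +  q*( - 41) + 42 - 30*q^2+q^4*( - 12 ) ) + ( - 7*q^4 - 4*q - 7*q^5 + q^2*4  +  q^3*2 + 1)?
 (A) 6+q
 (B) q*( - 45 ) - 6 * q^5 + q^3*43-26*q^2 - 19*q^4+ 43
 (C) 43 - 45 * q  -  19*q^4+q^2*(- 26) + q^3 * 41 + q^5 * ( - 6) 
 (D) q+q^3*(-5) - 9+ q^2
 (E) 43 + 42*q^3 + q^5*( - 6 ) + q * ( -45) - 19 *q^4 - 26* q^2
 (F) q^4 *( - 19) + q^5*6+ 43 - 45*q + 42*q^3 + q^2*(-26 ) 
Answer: E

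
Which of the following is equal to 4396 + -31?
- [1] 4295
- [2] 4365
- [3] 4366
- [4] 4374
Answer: 2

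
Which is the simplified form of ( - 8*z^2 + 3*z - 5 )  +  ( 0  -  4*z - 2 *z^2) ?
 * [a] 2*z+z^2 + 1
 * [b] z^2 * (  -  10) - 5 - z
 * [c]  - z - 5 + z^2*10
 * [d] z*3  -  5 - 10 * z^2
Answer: b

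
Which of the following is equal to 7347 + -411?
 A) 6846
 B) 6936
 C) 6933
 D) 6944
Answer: B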